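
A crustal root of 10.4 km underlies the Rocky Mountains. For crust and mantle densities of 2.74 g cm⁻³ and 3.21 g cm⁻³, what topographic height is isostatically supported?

Equating mass per unit area of the two columns: ρ_c h = (ρ_m − ρ_c) r.
h = r (ρ_m − ρ_c) / ρ_c = 10.4 km × (3.21 − 2.74) / 2.74 = 1.78 km.

1.78 km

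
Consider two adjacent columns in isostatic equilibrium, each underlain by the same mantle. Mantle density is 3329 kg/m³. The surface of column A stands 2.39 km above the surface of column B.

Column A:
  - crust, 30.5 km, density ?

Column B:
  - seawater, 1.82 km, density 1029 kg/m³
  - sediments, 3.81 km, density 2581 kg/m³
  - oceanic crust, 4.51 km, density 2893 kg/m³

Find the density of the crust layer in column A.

Take the compensation level at the base of the deeper column (depth z_c below the surface of column A) and equate Σ ρ_i t_i down to z_c; mantle fills any gap and the z_c terms cancel.
Column A: 30.5×ρ + (z_c − 30.5)×3329
Column B: 2.39×0 + 1.82×1029 + 3.81×2581 + 4.51×2893 + (z_c − 2.39 − 10.14)×3329
The z_c×3329 term appears on both sides and cancels. Collect the known terms of each column as K = Σ(ρt)_known − 3329 × (depth of known layers): K_A = 0 − 3329×30.5 = −101534.5; K_B = 24753.82 − 3329×(2.39 + 10.14) = −16958.55.
Balance: K_A + 30.5×ρ = K_B, so ρ = (K_B − K_A)/30.5 = 84575.9/30.5 = 2770 kg/m³.

2770 kg/m³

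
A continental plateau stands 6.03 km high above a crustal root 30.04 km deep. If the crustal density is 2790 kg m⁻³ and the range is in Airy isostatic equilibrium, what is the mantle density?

3350 kg m⁻³

Airy balance: ρ_c h = (ρ_m − ρ_c) r → ρ_m = ρ_c (1 + h/r).
ρ_m = 2790 × (1 + 6.03 km/30.04 km) = 3350 kg m⁻³.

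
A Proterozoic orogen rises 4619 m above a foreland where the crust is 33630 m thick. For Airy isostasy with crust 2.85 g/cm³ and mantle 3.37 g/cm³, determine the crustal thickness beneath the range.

Root depth r = h ρ_c / (ρ_m − ρ_c) = 4619 m × 2.85 / 0.52 = 25320 m.
Total thickness = T + h + r = 33630 m + 4619 m + 25320 m = 63600 m.

63600 m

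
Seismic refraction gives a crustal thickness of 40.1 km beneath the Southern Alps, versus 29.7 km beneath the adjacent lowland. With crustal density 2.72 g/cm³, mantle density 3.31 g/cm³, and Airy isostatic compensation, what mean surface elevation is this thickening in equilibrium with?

Excess crust Δ = 40.1 km − 29.7 km = 10.4 km, split between elevation h and root r with h + r = Δ.
Airy balance ρ_c h = (ρ_m − ρ_c) r gives r = h ρ_c/(ρ_m − ρ_c), so h (1 + ρ_c/(ρ_m − ρ_c)) = Δ, i.e. h = Δ (ρ_m − ρ_c)/ρ_m.
h = 10.4 km × 0.59/3.31 = 1.85 km.

1.85 km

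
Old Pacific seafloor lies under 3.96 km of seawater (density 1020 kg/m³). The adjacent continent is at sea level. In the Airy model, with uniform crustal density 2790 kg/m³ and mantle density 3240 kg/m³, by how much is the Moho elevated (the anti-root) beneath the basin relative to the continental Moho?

By Archimedes' principle applied to the lithosphere: replacing crust with seawater at the top is compensated by replacing crust with mantle at the base: d (ρ_c − ρ_w) = a (ρ_m − ρ_c).
a = d (ρ_c − ρ_w)/(ρ_m − ρ_c) = 3.96 km × 1770/450 = 15.6 km.

15.6 km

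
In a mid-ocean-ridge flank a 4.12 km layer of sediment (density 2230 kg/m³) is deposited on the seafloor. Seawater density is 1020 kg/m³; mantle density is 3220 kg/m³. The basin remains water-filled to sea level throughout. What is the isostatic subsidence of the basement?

2.27 km

Submarine loading: the sediment displaces seawater, and the subsidence is in turn flooded, so s (ρ_m − ρ_w) = t (ρ_sed − ρ_w).
s = 4.12 km × (2230 − 1020) / (3220 − 1020) = 2.27 km.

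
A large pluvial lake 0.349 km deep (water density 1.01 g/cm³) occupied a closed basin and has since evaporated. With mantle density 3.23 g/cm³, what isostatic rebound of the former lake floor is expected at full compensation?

0.109 km

u = d ρ_w/ρ_m = 0.349 km × 1.01/3.23 = 0.109 km.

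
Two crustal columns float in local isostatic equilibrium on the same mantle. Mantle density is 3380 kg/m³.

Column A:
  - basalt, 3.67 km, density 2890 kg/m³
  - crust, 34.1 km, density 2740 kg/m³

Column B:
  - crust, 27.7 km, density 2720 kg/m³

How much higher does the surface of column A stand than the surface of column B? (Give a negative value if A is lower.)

For any compensation level in the mantle, the mantle terms cancel and isostasy reduces to e = (Σt_A − Σt_B) − (Σ(ρt)_A − Σ(ρt)_B) / ρ_m.
Σt_A = 37.77 km; Σt_B = 27.7 km; Σ(ρt)_A = 104040.3; Σ(ρt)_B = 75344 (in km·kg/m³).
e = (37.77 − 27.7) − (104040.3 − 75344) / 3380 = 1.58 km.

1.58 km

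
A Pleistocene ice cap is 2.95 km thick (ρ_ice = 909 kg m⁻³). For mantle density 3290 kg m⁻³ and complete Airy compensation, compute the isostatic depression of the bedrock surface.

For local isostatic compensation: the ice load ρ_ice t is balanced by mantle displaced below, ρ_m s.
s = t ρ_ice / ρ_m = 2.95 km × 909/3290 = 0.815 km.

0.815 km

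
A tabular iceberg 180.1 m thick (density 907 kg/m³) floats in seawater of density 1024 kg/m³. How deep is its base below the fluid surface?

160 m

Draft d = t ρ_obj/ρ_fluid = 180.1 m × 907/1024 = 160 m.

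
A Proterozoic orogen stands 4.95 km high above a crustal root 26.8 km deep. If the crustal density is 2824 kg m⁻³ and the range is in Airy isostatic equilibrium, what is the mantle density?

Airy balance: ρ_c h = (ρ_m − ρ_c) r → ρ_m = ρ_c (1 + h/r).
ρ_m = 2824 × (1 + 4.95 km/26.8 km) = 3350 kg m⁻³.

3350 kg m⁻³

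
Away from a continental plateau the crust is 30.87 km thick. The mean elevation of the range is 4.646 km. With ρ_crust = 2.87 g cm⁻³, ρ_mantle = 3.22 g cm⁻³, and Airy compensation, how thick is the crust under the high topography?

73.6 km

Root depth r = h ρ_c / (ρ_m − ρ_c) = 4.646 km × 2.87 / 0.35 = 38.1 km.
Total thickness = T + h + r = 30.87 km + 4.646 km + 38.1 km = 73.6 km.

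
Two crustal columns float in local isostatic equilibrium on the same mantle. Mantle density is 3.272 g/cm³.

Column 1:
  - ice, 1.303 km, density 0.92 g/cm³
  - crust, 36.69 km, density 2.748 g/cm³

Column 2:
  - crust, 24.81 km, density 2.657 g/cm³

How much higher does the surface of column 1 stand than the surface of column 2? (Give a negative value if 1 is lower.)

For any compensation level in the mantle, the mantle terms cancel and isostasy reduces to e = (Σt_1 − Σt_2) − (Σ(ρt)_1 − Σ(ρt)_2) / ρ_m.
Σt_1 = 37.993 km; Σt_2 = 24.81 km; Σ(ρt)_1 = 102.02288; Σ(ρt)_2 = 65.92017 (in km·g/cm³).
e = (37.993 − 24.81) − (102.02288 − 65.92017) / 3.272 = 2.15 km.

2.15 km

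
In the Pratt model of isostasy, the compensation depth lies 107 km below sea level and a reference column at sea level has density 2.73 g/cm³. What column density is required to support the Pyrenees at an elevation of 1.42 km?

2.69 g/cm³

Pratt balance: ρ_ref D = ρ (D + h).
ρ = ρ_ref D/(D + h) = 2.73 × 107 km/(107 km + 1.42 km) = 2.69 g/cm³.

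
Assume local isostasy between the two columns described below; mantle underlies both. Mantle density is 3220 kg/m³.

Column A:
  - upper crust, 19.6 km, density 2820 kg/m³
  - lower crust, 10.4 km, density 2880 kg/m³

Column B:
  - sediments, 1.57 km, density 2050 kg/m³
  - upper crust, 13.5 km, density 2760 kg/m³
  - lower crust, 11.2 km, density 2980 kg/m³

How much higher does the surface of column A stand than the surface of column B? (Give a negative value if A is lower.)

0.199 km

For any compensation level in the mantle, the mantle terms cancel and isostasy reduces to e = (Σt_A − Σt_B) − (Σ(ρt)_A − Σ(ρt)_B) / ρ_m.
Σt_A = 30 km; Σt_B = 26.27 km; Σ(ρt)_A = 85224; Σ(ρt)_B = 73854.5 (in km·kg/m³).
e = (30 − 26.27) − (85224 − 73854.5) / 3220 = 0.199 km.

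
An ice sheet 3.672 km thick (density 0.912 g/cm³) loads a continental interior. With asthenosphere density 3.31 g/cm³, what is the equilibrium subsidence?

1.01 km

In Airy isostatic equilibrium: the ice load ρ_ice t is balanced by mantle displaced below, ρ_m s.
s = t ρ_ice / ρ_m = 3.672 km × 0.912/3.31 = 1.01 km.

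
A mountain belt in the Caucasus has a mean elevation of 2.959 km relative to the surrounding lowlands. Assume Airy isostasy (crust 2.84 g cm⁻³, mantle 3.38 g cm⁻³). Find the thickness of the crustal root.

15.6 km

Isostatic balance requires: the weight of the topography is balanced by the buoyancy of the root, ρ_c h = (ρ_m − ρ_c) r.
r = h · ρ_c / (ρ_m − ρ_c) = 2.959 km × 2.84 / (3.38 − 2.84) = 15.6 km.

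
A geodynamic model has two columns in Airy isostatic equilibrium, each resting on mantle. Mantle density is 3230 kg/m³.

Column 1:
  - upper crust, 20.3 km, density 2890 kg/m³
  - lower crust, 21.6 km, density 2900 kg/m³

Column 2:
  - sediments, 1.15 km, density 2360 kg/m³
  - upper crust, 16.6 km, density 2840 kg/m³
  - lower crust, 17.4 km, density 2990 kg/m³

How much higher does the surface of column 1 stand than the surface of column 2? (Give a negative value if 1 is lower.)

0.737 km

For any compensation level in the mantle, the mantle terms cancel and isostasy reduces to e = (Σt_1 − Σt_2) − (Σ(ρt)_1 − Σ(ρt)_2) / ρ_m.
Σt_1 = 41.9 km; Σt_2 = 35.15 km; Σ(ρt)_1 = 121307; Σ(ρt)_2 = 101884 (in km·kg/m³).
e = (41.9 − 35.15) − (121307 − 101884) / 3230 = 0.737 km.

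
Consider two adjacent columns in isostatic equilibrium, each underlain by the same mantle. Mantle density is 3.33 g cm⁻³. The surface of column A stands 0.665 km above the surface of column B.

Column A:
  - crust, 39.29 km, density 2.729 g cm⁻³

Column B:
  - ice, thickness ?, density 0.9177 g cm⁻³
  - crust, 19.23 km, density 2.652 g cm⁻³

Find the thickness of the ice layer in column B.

3.47 km

Take the compensation level at the base of the deeper column (depth z_c below the surface of column A) and equate Σ ρ_i t_i down to z_c; mantle fills any gap and the z_c terms cancel.
Column A: 39.29×2.729 + (z_c − 39.29)×3.33
Column B: 0.665×0 + x×0.9177 + 19.23×2.652 + (z_c − 0.665 − 19.23 − x)×3.33
The z_c×3.33 term appears on both sides and cancels. Collect the known terms of each column as K = Σ(ρt)_known − 3.33 × (depth of known layers): K_A = 107.22241 − 3.33×39.29 = −23.61329; K_B = 50.99796 − 3.33×(0.665 + 19.23) = −15.25239.
Balance: K_A = K_B − x×(3.33 − 0.9177), so x = (K_B − K_A)/(3.33 − 0.9177) = 8.3609/2.4123 = 3.47 km.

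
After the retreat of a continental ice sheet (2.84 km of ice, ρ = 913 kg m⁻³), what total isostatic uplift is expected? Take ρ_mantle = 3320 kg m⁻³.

0.781 km

Removing the load lets mantle flow back in; uplift u satisfies ρ_ice t = ρ_m u.
u = t ρ_ice/ρ_m = 2.84 km × 913/3320 = 0.781 km.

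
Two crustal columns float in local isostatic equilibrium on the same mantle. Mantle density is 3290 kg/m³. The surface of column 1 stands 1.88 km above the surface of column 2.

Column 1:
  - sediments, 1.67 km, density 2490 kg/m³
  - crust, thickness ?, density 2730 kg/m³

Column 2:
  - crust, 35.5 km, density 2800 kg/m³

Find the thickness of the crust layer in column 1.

39.7 km

Take the compensation level at the base of the deeper column (depth z_c below the surface of column 1) and equate Σ ρ_i t_i down to z_c; mantle fills any gap and the z_c terms cancel.
Column 1: 1.67×2490 + x×2730 + (z_c − 1.67 − x)×3290
Column 2: 1.88×0 + 35.5×2800 + (z_c − 1.88 − 35.5)×3290
The z_c×3290 term appears on both sides and cancels. Collect the known terms of each column as K = Σ(ρt)_known − 3290 × (depth of known layers): K_1 = 4158.3 − 3290×1.67 = −1336; K_2 = 99400 − 3290×(1.88 + 35.5) = −23580.2.
Balance: K_1 − x×(3290 − 2730) = K_2, so x = (K_1 − K_2)/(3290 − 2730) = 22244.2/560 = 39.7 km.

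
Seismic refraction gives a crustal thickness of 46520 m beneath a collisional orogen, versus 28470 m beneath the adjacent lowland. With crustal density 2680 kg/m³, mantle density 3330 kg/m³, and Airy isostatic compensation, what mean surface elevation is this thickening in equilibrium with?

3520 m

Excess crust Δ = 46520 m − 28470 m = 18050 m, split between elevation h and root r with h + r = Δ.
Airy balance ρ_c h = (ρ_m − ρ_c) r gives r = h ρ_c/(ρ_m − ρ_c), so h (1 + ρ_c/(ρ_m − ρ_c)) = Δ, i.e. h = Δ (ρ_m − ρ_c)/ρ_m.
h = 18050 m × 650/3330 = 3520 m.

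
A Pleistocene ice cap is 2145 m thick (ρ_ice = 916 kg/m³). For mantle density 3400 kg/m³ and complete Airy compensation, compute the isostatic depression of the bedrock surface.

578 m

Isostatic balance requires: the ice load ρ_ice t is balanced by mantle displaced below, ρ_m s.
s = t ρ_ice / ρ_m = 2145 m × 916/3400 = 578 m.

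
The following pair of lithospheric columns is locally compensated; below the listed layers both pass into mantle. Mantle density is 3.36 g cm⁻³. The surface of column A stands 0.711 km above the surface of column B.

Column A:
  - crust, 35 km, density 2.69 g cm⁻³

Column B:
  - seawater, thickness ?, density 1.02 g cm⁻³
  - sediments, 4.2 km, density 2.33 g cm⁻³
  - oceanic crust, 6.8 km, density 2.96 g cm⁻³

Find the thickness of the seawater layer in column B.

5.99 km

Take the compensation level at the base of the deeper column (depth z_c below the surface of column A) and equate Σ ρ_i t_i down to z_c; mantle fills any gap and the z_c terms cancel.
Column A: 35×2.69 + (z_c − 35)×3.36
Column B: 0.711×0 + x×1.02 + 4.2×2.33 + 6.8×2.96 + (z_c − 0.711 − 11 − x)×3.36
The z_c×3.36 term appears on both sides and cancels. Collect the known terms of each column as K = Σ(ρt)_known − 3.36 × (depth of known layers): K_A = 94.15 − 3.36×35 = −23.45; K_B = 29.914 − 3.36×(0.711 + 11) = −9.43496.
Balance: K_A = K_B − x×(3.36 − 1.02), so x = (K_B − K_A)/(3.36 − 1.02) = 14.015/2.34 = 5.99 km.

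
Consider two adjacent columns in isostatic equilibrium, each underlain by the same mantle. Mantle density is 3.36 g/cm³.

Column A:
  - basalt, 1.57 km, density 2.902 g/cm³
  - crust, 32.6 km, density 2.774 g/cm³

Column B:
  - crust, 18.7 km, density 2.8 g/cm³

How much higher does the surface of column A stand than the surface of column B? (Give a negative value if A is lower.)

2.78 km

For any compensation level in the mantle, the mantle terms cancel and isostasy reduces to e = (Σt_A − Σt_B) − (Σ(ρt)_A − Σ(ρt)_B) / ρ_m.
Σt_A = 34.17 km; Σt_B = 18.7 km; Σ(ρt)_A = 94.98854; Σ(ρt)_B = 52.36 (in km·g/cm³).
e = (34.17 − 18.7) − (94.98854 − 52.36) / 3.36 = 2.78 km.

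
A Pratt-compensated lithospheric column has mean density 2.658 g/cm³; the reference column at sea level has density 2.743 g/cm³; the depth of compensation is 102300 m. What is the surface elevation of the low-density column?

3270 m

ρ_ref D = ρ (D + h) → h = D (ρ_ref − ρ)/ρ.
h = 102300 m × (2.743 − 2.658)/2.658 = 3270 m.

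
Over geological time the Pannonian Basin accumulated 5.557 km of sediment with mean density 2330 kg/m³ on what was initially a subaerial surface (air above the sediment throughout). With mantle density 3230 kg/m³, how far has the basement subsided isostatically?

Subaerial load: s = t ρ_sed / ρ_m = 5.557 km × 2330/3230 = 4.01 km.

4.01 km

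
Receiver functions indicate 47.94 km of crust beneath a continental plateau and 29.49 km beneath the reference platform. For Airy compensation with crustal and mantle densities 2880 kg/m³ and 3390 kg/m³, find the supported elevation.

2.78 km

Excess crust Δ = 47.94 km − 29.49 km = 18.45 km, split between elevation h and root r with h + r = Δ.
Airy balance ρ_c h = (ρ_m − ρ_c) r gives r = h ρ_c/(ρ_m − ρ_c), so h (1 + ρ_c/(ρ_m − ρ_c)) = Δ, i.e. h = Δ (ρ_m − ρ_c)/ρ_m.
h = 18.45 km × 510/3390 = 2.78 km.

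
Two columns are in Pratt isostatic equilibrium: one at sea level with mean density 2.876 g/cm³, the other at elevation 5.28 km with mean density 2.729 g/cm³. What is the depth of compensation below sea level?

98 km

ρ_ref D = ρ (D + h) → D (ρ_ref − ρ) = ρ h.
D = ρ h/(ρ_ref − ρ) = 2.729 × 5.28 km/(2.876 − 2.729) = 98 km.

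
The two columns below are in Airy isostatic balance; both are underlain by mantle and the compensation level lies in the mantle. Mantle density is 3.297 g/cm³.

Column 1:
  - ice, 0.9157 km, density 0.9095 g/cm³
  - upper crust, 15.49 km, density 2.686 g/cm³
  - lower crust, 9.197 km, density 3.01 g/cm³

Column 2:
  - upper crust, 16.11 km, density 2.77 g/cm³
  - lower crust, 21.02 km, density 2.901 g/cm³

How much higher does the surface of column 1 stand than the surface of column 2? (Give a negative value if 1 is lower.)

For any compensation level in the mantle, the mantle terms cancel and isostasy reduces to e = (Σt_1 − Σt_2) − (Σ(ρt)_1 − Σ(ρt)_2) / ρ_m.
Σt_1 = 25.6027 km; Σt_2 = 37.13 km; Σ(ρt)_1 = 70.1219392; Σ(ρt)_2 = 105.60372 (in km·g/cm³).
e = (25.6027 − 37.13) − (70.1219392 − 105.60372) / 3.297 = −0.765 km.

−0.765 km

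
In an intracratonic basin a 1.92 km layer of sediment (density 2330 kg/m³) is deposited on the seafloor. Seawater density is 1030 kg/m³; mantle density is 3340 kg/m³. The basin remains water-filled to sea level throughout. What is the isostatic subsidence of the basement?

1.08 km

Submarine loading: the sediment displaces seawater, and the subsidence is in turn flooded, so s (ρ_m − ρ_w) = t (ρ_sed − ρ_w).
s = 1.92 km × (2330 − 1030) / (3340 − 1030) = 1.08 km.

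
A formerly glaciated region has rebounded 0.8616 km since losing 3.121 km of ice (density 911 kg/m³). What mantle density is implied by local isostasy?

ρ_m = ρ_ice t / u = 911 × 3.121 km/0.8616 km = 3300 kg/m³.

3300 kg/m³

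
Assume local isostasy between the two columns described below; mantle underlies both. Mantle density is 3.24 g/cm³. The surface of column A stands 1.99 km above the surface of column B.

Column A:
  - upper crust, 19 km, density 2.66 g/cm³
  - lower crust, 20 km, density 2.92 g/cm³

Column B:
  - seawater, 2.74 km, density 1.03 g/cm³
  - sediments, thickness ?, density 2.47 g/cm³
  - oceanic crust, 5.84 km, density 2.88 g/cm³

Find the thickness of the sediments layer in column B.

Take the compensation level at the base of the deeper column (depth z_c below the surface of column A) and equate Σ ρ_i t_i down to z_c; mantle fills any gap and the z_c terms cancel.
Column A: 19×2.66 + 20×2.92 + (z_c − 39)×3.24
Column B: 1.99×0 + 2.74×1.03 + x×2.47 + 5.84×2.88 + (z_c − 1.99 − 8.58 − x)×3.24
The z_c×3.24 term appears on both sides and cancels. Collect the known terms of each column as K = Σ(ρt)_known − 3.24 × (depth of known layers): K_A = 108.94 − 3.24×39 = −17.42; K_B = 19.6414 − 3.24×(1.99 + 8.58) = −14.6054.
Balance: K_A = K_B − x×(3.24 − 2.47), so x = (K_B − K_A)/(3.24 − 2.47) = 2.8146/0.77 = 3.66 km.

3.66 km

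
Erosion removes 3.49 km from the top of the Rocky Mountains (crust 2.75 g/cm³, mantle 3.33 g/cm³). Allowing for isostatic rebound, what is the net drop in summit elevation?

Rebound u = e ρ_c/ρ_m = 3.49 km × 2.75/3.33 = 2.882 km.
Net surface drop = e − u = 3.49 km − 2.882 km = e (ρ_m − ρ_c)/ρ_m = 0.608 km.

0.608 km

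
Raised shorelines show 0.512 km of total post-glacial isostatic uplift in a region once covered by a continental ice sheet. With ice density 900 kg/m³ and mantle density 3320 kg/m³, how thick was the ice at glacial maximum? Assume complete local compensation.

u = t ρ_ice/ρ_m → t = u ρ_m/ρ_ice = 0.512 km × 3320/900 = 1.89 km.

1.89 km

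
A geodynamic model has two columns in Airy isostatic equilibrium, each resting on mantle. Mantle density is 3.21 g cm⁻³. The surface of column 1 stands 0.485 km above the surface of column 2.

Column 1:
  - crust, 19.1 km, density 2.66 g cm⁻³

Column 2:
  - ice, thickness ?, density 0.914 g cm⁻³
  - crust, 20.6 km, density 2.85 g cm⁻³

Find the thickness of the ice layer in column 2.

Take the compensation level at the base of the deeper column (depth z_c below the surface of column 1) and equate Σ ρ_i t_i down to z_c; mantle fills any gap and the z_c terms cancel.
Column 1: 19.1×2.66 + (z_c − 19.1)×3.21
Column 2: 0.485×0 + x×0.914 + 20.6×2.85 + (z_c − 0.485 − 20.6 − x)×3.21
The z_c×3.21 term appears on both sides and cancels. Collect the known terms of each column as K = Σ(ρt)_known − 3.21 × (depth of known layers): K_1 = 50.806 − 3.21×19.1 = −10.505; K_2 = 58.71 − 3.21×(0.485 + 20.6) = −8.97285.
Balance: K_1 = K_2 − x×(3.21 − 0.914), so x = (K_2 − K_1)/(3.21 − 0.914) = 1.53215/2.296 = 0.667 km.

0.667 km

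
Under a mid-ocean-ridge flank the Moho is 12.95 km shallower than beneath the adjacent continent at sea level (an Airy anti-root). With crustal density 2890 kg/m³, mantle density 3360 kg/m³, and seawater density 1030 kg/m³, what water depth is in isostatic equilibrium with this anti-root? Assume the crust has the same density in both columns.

3.27 km

Replacing a thickness d of crust by seawater at the top must be balanced by replacing crust with mantle at the base: d (ρ_c − ρ_w) = a (ρ_m − ρ_c).
d = a (ρ_m − ρ_c)/(ρ_c − ρ_w) = 12.95 km × 470/1860 = 3.27 km.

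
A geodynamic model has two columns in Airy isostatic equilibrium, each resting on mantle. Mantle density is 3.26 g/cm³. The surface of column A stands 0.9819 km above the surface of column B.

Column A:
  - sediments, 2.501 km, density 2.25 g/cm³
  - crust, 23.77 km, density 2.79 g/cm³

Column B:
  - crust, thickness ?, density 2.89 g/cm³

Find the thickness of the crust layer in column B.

28.4 km

Take the compensation level at the base of the deeper column (depth z_c below the surface of column A) and equate Σ ρ_i t_i down to z_c; mantle fills any gap and the z_c terms cancel.
Column A: 2.501×2.25 + 23.77×2.79 + (z_c − 26.271)×3.26
Column B: 0.9819×0 + x×2.89 + (z_c − 0.9819 − 0 − x)×3.26
The z_c×3.26 term appears on both sides and cancels. Collect the known terms of each column as K = Σ(ρt)_known − 3.26 × (depth of known layers): K_A = 71.94555 − 3.26×26.271 = −13.69791; K_B = 0 − 3.26×(0.9819 + 0) = −3.200994.
Balance: K_A = K_B − x×(3.26 − 2.89), so x = (K_B − K_A)/(3.26 − 2.89) = 10.4969/0.37 = 28.4 km.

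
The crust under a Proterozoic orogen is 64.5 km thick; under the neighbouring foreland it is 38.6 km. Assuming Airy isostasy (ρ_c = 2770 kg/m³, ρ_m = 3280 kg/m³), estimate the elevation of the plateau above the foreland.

Excess crust Δ = 64.5 km − 38.6 km = 25.9 km, split between elevation h and root r with h + r = Δ.
Airy balance ρ_c h = (ρ_m − ρ_c) r gives r = h ρ_c/(ρ_m − ρ_c), so h (1 + ρ_c/(ρ_m − ρ_c)) = Δ, i.e. h = Δ (ρ_m − ρ_c)/ρ_m.
h = 25.9 km × 510/3280 = 4.03 km.

4.03 km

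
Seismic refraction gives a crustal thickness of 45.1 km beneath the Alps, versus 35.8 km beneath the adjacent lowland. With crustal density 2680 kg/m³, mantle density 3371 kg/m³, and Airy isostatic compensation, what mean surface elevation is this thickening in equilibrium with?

Excess crust Δ = 45.1 km − 35.8 km = 9.3 km, split between elevation h and root r with h + r = Δ.
Airy balance ρ_c h = (ρ_m − ρ_c) r gives r = h ρ_c/(ρ_m − ρ_c), so h (1 + ρ_c/(ρ_m − ρ_c)) = Δ, i.e. h = Δ (ρ_m − ρ_c)/ρ_m.
h = 9.3 km × 691/3371 = 1.91 km.

1.91 km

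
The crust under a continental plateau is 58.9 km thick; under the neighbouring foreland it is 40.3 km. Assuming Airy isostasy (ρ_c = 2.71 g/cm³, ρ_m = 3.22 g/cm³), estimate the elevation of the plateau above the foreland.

Excess crust Δ = 58.9 km − 40.3 km = 18.6 km, split between elevation h and root r with h + r = Δ.
Airy balance ρ_c h = (ρ_m − ρ_c) r gives r = h ρ_c/(ρ_m − ρ_c), so h (1 + ρ_c/(ρ_m − ρ_c)) = Δ, i.e. h = Δ (ρ_m − ρ_c)/ρ_m.
h = 18.6 km × 0.51/3.22 = 2.95 km.

2.95 km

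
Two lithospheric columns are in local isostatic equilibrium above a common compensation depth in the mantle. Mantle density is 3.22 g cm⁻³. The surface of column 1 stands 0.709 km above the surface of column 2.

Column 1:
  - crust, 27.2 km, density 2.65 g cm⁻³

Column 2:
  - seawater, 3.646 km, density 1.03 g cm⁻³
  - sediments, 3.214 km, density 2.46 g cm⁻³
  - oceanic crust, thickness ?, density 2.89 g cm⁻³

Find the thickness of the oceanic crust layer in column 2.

Take the compensation level at the base of the deeper column (depth z_c below the surface of column 1) and equate Σ ρ_i t_i down to z_c; mantle fills any gap and the z_c terms cancel.
Column 1: 27.2×2.65 + (z_c − 27.2)×3.22
Column 2: 0.709×0 + 3.646×1.03 + 3.214×2.46 + x×2.89 + (z_c − 0.709 − 6.86 − x)×3.22
The z_c×3.22 term appears on both sides and cancels. Collect the known terms of each column as K = Σ(ρt)_known − 3.22 × (depth of known layers): K_1 = 72.08 − 3.22×27.2 = −15.504; K_2 = 11.66182 − 3.22×(0.709 + 6.86) = −12.71036.
Balance: K_1 = K_2 − x×(3.22 − 2.89), so x = (K_2 − K_1)/(3.22 − 2.89) = 2.79364/0.33 = 8.47 km.

8.47 km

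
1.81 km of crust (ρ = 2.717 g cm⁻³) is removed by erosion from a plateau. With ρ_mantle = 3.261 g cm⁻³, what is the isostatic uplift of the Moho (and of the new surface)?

Unloading: uplift u = e ρ_c/ρ_m = 1.81 km × 2.717/3.261 = 1.51 km.

1.51 km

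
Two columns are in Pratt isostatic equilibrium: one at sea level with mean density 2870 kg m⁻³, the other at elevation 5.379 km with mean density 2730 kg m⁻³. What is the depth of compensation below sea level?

105 km

ρ_ref D = ρ (D + h) → D (ρ_ref − ρ) = ρ h.
D = ρ h/(ρ_ref − ρ) = 2730 × 5.379 km/(2870 − 2730) = 105 km.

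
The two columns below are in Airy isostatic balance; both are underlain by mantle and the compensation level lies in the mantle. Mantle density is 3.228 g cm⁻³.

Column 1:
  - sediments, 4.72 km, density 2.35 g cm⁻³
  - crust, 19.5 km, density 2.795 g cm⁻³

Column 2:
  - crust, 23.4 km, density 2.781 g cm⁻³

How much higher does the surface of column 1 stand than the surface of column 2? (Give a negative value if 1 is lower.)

For any compensation level in the mantle, the mantle terms cancel and isostasy reduces to e = (Σt_1 − Σt_2) − (Σ(ρt)_1 − Σ(ρt)_2) / ρ_m.
Σt_1 = 24.22 km; Σt_2 = 23.4 km; Σ(ρt)_1 = 65.5945; Σ(ρt)_2 = 65.0754 (in km·g cm⁻³).
e = (24.22 − 23.4) − (65.5945 − 65.0754) / 3.228 = 0.659 km.

0.659 km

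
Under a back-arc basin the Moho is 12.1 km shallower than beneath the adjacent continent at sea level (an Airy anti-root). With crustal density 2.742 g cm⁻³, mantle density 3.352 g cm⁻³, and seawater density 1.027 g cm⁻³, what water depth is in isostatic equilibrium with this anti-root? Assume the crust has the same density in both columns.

Replacing a thickness d of crust by seawater at the top must be balanced by replacing crust with mantle at the base: d (ρ_c − ρ_w) = a (ρ_m − ρ_c).
d = a (ρ_m − ρ_c)/(ρ_c − ρ_w) = 12.1 km × 0.61/1.715 = 4.3 km.

4.3 km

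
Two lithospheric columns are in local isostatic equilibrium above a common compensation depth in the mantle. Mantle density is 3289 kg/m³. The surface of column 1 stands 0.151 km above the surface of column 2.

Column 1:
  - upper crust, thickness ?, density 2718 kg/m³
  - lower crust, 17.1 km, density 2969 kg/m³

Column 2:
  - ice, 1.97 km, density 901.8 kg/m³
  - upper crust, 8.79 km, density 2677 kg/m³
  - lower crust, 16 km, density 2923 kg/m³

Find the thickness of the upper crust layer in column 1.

19.2 km

Take the compensation level at the base of the deeper column (depth z_c below the surface of column 1) and equate Σ ρ_i t_i down to z_c; mantle fills any gap and the z_c terms cancel.
Column 1: x×2718 + 17.1×2969 + (z_c − 17.1 − x)×3289
Column 2: 0.151×0 + 1.97×901.8 + 8.79×2677 + 16×2923 + (z_c − 0.151 − 26.76)×3289
The z_c×3289 term appears on both sides and cancels. Collect the known terms of each column as K = Σ(ρt)_known − 3289 × (depth of known layers): K_1 = 50769.9 − 3289×17.1 = −5472; K_2 = 72075.376 − 3289×(0.151 + 26.76) = −16434.903.
Balance: K_1 − x×(3289 − 2718) = K_2, so x = (K_1 − K_2)/(3289 − 2718) = 10962.9/571 = 19.2 km.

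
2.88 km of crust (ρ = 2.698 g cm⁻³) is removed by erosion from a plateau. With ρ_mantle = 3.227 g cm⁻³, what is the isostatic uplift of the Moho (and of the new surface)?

Unloading: uplift u = e ρ_c/ρ_m = 2.88 km × 2.698/3.227 = 2.41 km.

2.41 km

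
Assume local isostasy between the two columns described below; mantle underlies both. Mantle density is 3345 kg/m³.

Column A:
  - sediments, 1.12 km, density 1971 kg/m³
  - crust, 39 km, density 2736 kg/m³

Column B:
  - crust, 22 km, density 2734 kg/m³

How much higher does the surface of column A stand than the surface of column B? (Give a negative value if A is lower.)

3.54 km

For any compensation level in the mantle, the mantle terms cancel and isostasy reduces to e = (Σt_A − Σt_B) − (Σ(ρt)_A − Σ(ρt)_B) / ρ_m.
Σt_A = 40.12 km; Σt_B = 22 km; Σ(ρt)_A = 108911.52; Σ(ρt)_B = 60148 (in km·kg/m³).
e = (40.12 − 22) − (108911.52 − 60148) / 3345 = 3.54 km.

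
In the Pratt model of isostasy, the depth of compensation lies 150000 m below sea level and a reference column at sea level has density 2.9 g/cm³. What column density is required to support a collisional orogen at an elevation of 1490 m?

2.87 g/cm³

Pratt balance: ρ_ref D = ρ (D + h).
ρ = ρ_ref D/(D + h) = 2.9 × 150000 m/(150000 m + 1490 m) = 2.87 g/cm³.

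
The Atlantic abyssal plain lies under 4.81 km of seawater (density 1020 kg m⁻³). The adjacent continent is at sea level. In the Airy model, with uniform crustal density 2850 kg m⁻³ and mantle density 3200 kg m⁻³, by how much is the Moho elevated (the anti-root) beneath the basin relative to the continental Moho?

By Archimedes' principle applied to the lithosphere: replacing crust with seawater at the top is compensated by replacing crust with mantle at the base: d (ρ_c − ρ_w) = a (ρ_m − ρ_c).
a = d (ρ_c − ρ_w)/(ρ_m − ρ_c) = 4.81 km × 1830/350 = 25.1 km.

25.1 km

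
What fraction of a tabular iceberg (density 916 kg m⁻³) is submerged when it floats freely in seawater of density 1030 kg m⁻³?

Submerged fraction = ρ_obj/ρ_fluid = 916/1030 = 88.9%.

88.9%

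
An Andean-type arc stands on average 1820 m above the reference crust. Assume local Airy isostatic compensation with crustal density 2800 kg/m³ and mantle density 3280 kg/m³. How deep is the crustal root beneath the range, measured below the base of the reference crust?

10600 m

Equating mass per unit area of the two columns: the weight of the topography is balanced by the buoyancy of the root, ρ_c h = (ρ_m − ρ_c) r.
r = h · ρ_c / (ρ_m − ρ_c) = 1820 m × 2800 / (3280 − 2800) = 10600 m.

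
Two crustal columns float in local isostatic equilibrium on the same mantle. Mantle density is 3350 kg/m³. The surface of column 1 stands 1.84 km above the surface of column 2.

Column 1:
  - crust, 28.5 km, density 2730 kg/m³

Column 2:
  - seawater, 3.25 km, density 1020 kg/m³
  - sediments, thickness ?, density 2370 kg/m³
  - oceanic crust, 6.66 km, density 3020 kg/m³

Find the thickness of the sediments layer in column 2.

1.77 km

Take the compensation level at the base of the deeper column (depth z_c below the surface of column 1) and equate Σ ρ_i t_i down to z_c; mantle fills any gap and the z_c terms cancel.
Column 1: 28.5×2730 + (z_c − 28.5)×3350
Column 2: 1.84×0 + 3.25×1020 + x×2370 + 6.66×3020 + (z_c − 1.84 − 9.91 − x)×3350
The z_c×3350 term appears on both sides and cancels. Collect the known terms of each column as K = Σ(ρt)_known − 3350 × (depth of known layers): K_1 = 77805 − 3350×28.5 = −17670; K_2 = 23428.2 − 3350×(1.84 + 9.91) = −15934.3.
Balance: K_1 = K_2 − x×(3350 − 2370), so x = (K_2 − K_1)/(3350 − 2370) = 1735.7/980 = 1.77 km.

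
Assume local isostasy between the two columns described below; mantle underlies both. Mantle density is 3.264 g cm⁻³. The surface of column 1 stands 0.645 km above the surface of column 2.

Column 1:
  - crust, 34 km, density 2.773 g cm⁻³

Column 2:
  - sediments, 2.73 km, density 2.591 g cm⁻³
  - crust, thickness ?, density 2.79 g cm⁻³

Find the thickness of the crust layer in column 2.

26.9 km

Take the compensation level at the base of the deeper column (depth z_c below the surface of column 1) and equate Σ ρ_i t_i down to z_c; mantle fills any gap and the z_c terms cancel.
Column 1: 34×2.773 + (z_c − 34)×3.264
Column 2: 0.645×0 + 2.73×2.591 + x×2.79 + (z_c − 0.645 − 2.73 − x)×3.264
The z_c×3.264 term appears on both sides and cancels. Collect the known terms of each column as K = Σ(ρt)_known − 3.264 × (depth of known layers): K_1 = 94.282 − 3.264×34 = −16.694; K_2 = 7.07343 − 3.264×(0.645 + 2.73) = −3.94257.
Balance: K_1 = K_2 − x×(3.264 − 2.79), so x = (K_2 − K_1)/(3.264 − 2.79) = 12.7514/0.474 = 26.9 km.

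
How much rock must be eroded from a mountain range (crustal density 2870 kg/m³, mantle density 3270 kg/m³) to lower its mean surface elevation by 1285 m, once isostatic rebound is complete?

Net drop Δ = e − u = e − e ρ_c/ρ_m = e (ρ_m − ρ_c)/ρ_m.
e = Δ ρ_m/(ρ_m − ρ_c) = 1285 m × 3270/400 = 10500 m.

10500 m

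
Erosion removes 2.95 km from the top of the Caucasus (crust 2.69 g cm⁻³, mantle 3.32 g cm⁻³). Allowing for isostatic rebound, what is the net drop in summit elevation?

Rebound u = e ρ_c/ρ_m = 2.95 km × 2.69/3.32 = 2.39 km.
Net surface drop = e − u = 2.95 km − 2.39 km = e (ρ_m − ρ_c)/ρ_m = 0.56 km.

0.56 km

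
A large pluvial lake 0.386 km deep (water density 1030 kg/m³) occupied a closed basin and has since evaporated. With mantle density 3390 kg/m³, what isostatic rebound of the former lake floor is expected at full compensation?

0.117 km

u = d ρ_w/ρ_m = 0.386 km × 1030/3390 = 0.117 km.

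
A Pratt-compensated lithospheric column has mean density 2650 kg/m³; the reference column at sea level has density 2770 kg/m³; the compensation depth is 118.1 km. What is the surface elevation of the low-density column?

ρ_ref D = ρ (D + h) → h = D (ρ_ref − ρ)/ρ.
h = 118.1 km × (2770 − 2650)/2650 = 5.35 km.

5.35 km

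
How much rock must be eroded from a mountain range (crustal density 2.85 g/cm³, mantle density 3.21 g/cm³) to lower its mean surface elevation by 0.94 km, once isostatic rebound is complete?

8.38 km

Net drop Δ = e − u = e − e ρ_c/ρ_m = e (ρ_m − ρ_c)/ρ_m.
e = Δ ρ_m/(ρ_m − ρ_c) = 0.94 km × 3.21/0.36 = 8.38 km.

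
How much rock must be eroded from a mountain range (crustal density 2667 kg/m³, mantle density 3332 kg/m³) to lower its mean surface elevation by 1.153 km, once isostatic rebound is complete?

5.78 km

Net drop Δ = e − u = e − e ρ_c/ρ_m = e (ρ_m − ρ_c)/ρ_m.
e = Δ ρ_m/(ρ_m − ρ_c) = 1.153 km × 3332/665 = 5.78 km.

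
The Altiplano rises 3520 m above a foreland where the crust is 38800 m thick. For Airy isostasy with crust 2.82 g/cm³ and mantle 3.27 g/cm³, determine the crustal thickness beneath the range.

64400 m

Root depth r = h ρ_c / (ρ_m − ρ_c) = 3520 m × 2.82 / 0.45 = 22060 m.
Total thickness = T + h + r = 38800 m + 3520 m + 22060 m = 64400 m.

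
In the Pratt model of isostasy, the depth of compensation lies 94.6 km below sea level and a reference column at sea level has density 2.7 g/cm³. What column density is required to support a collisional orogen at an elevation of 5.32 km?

Pratt balance: ρ_ref D = ρ (D + h).
ρ = ρ_ref D/(D + h) = 2.7 × 94.6 km/(94.6 km + 5.32 km) = 2.56 g/cm³.

2.56 g/cm³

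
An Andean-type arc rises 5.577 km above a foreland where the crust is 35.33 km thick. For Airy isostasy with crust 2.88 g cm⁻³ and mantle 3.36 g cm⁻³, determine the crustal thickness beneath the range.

74.4 km

Root depth r = h ρ_c / (ρ_m − ρ_c) = 5.577 km × 2.88 / 0.48 = 33.46 km.
Total thickness = T + h + r = 35.33 km + 5.577 km + 33.46 km = 74.4 km.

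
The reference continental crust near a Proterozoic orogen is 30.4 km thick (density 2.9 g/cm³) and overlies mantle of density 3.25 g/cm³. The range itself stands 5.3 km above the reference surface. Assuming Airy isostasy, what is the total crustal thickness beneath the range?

79.6 km

Root depth r = h ρ_c / (ρ_m − ρ_c) = 5.3 km × 2.9 / 0.35 = 43.91 km.
Total thickness = T + h + r = 30.4 km + 5.3 km + 43.91 km = 79.6 km.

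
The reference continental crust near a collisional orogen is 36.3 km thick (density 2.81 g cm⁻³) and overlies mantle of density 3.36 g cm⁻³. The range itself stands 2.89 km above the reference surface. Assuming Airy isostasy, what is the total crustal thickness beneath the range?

Root depth r = h ρ_c / (ρ_m − ρ_c) = 2.89 km × 2.81 / 0.55 = 14.77 km.
Total thickness = T + h + r = 36.3 km + 2.89 km + 14.77 km = 54 km.

54 km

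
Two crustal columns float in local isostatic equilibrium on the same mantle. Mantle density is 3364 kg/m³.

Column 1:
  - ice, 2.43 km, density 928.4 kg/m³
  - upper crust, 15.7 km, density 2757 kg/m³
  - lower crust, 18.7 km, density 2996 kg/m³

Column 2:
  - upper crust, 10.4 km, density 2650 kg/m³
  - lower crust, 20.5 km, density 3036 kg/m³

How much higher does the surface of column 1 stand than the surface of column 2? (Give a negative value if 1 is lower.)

2.43 km

For any compensation level in the mantle, the mantle terms cancel and isostasy reduces to e = (Σt_1 − Σt_2) − (Σ(ρt)_1 − Σ(ρt)_2) / ρ_m.
Σt_1 = 36.83 km; Σt_2 = 30.9 km; Σ(ρt)_1 = 101566.112; Σ(ρt)_2 = 89798 (in km·kg/m³).
e = (36.83 − 30.9) − (101566.112 − 89798) / 3364 = 2.43 km.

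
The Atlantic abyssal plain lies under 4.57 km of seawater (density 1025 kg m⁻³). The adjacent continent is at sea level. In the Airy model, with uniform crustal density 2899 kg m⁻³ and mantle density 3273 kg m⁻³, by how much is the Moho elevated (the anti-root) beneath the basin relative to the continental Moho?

22.9 km

For local isostatic compensation: replacing crust with seawater at the top is compensated by replacing crust with mantle at the base: d (ρ_c − ρ_w) = a (ρ_m − ρ_c).
a = d (ρ_c − ρ_w)/(ρ_m − ρ_c) = 4.57 km × 1874/374 = 22.9 km.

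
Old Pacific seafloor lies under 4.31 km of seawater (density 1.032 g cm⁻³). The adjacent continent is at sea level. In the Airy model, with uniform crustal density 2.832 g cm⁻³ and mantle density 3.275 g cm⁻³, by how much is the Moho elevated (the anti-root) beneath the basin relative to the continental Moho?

Equating mass per unit area of the two columns: replacing crust with seawater at the top is compensated by replacing crust with mantle at the base: d (ρ_c − ρ_w) = a (ρ_m − ρ_c).
a = d (ρ_c − ρ_w)/(ρ_m − ρ_c) = 4.31 km × 1.8/0.443 = 17.5 km.

17.5 km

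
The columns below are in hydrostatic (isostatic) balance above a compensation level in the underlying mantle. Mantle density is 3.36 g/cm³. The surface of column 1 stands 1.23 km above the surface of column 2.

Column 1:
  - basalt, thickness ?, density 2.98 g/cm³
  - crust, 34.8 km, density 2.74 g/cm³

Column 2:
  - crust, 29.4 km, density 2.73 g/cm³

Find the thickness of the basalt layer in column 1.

2.84 km

Take the compensation level at the base of the deeper column (depth z_c below the surface of column 1) and equate Σ ρ_i t_i down to z_c; mantle fills any gap and the z_c terms cancel.
Column 1: x×2.98 + 34.8×2.74 + (z_c − 34.8 − x)×3.36
Column 2: 1.23×0 + 29.4×2.73 + (z_c − 1.23 − 29.4)×3.36
The z_c×3.36 term appears on both sides and cancels. Collect the known terms of each column as K = Σ(ρt)_known − 3.36 × (depth of known layers): K_1 = 95.352 − 3.36×34.8 = −21.576; K_2 = 80.262 − 3.36×(1.23 + 29.4) = −22.6548.
Balance: K_1 − x×(3.36 − 2.98) = K_2, so x = (K_1 − K_2)/(3.36 − 2.98) = 1.0788/0.38 = 2.84 km.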